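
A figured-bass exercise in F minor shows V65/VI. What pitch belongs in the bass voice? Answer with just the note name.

C

The applied chord V65/VI is rooted on Ab: Ab-C-Eb-Gb.
The figure 65 means first inversion — the third is in the bass.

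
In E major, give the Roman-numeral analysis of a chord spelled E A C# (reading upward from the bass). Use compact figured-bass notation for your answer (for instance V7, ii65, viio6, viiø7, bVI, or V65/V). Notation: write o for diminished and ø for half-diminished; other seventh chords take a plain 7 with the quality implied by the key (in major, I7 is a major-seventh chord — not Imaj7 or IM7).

Stacked in thirds the chord is A-C#-E: a major triad on A.
In E major, A is the subdominant; the diatonic major triad there is IV.
With E in the bass the chord is in second inversion, so the figured bass is 64.

IV64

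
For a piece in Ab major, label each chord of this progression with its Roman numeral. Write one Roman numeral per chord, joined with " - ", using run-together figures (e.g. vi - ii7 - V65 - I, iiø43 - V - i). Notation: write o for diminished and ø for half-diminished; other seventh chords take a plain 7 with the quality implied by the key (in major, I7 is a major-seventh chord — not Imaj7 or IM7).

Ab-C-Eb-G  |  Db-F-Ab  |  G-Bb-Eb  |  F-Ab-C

Ab-C-Eb-G: major seventh chord on Ab = scale degree 1 → I7.
Db-F-Ab: root Db is the subdominant; major triad there is IV.
G-Bb-Eb: major triad on Eb = scale degree 5 → V6.
F-Ab-C has root F, degree 6 in Ab major, so vi.

I7 - IV - V6 - vi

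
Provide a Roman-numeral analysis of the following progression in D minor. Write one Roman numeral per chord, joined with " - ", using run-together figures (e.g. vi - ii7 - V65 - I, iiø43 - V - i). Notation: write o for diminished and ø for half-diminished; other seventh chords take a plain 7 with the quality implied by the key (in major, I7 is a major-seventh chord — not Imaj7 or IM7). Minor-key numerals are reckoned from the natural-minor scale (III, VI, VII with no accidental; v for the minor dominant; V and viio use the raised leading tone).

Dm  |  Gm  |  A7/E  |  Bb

i - iv - V43 - VI

Dm: root D is the tonic; minor triad there is i.
Gm: minor triad on G = scale degree 4 → iv.
A7/E has root A, degree 5 in D minor, so V43.
Bb: major triad on Bb = scale degree 6 → VI.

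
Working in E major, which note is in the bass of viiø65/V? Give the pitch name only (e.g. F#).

C#

The applied chord viiø65/V is rooted on A#: A#-C#-E-G#.
The figure 65 means first inversion — the third is in the bass.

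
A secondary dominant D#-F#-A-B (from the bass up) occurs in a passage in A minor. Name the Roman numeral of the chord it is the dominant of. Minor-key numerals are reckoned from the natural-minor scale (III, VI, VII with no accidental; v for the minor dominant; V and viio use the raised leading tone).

V

The chord is a dominant seventh chord on B.
A dominant resolves down a perfect fifth: B → E. In A minor, E is scale degree 5, i.e. V.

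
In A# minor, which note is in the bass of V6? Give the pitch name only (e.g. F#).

V in A# minor has root E#; the chord is E#-G##-B#.
The figure 6 means first inversion — the third is in the bass.

G##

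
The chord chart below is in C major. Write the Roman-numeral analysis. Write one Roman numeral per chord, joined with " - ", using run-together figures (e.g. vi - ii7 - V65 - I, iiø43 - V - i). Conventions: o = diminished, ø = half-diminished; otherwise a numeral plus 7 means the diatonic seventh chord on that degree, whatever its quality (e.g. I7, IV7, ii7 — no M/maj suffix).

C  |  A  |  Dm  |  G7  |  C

C: root C is the tonic; major triad there is I.
A is the secondary dominant of ii (major triad on A): V/ii.
Dm: root D is the supertonic; minor triad there is ii.
G7: dominant seventh chord on G = scale degree 5 → V7.
C: major triad on C = scale degree 1 → I.

I - V/ii - ii - V7 - I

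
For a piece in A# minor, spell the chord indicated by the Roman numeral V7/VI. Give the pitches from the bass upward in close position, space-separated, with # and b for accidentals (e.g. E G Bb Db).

V7/VI is a secondary dominant — the dominant seventh of VI. VI in A# minor is F#, so the applied chord's root is C#, a perfect fifth above.
Building a dominant seventh chord on C# gives C#-E#-G#-B.

C# E# G# B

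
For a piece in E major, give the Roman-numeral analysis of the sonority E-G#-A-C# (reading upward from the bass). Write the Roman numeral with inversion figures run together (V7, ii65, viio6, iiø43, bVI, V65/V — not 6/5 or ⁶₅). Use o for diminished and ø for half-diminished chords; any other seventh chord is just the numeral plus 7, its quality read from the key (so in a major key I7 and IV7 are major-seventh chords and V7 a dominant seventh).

The pitches A-C#-E-G# form a major seventh chord rooted on A.
In E major, A is the subdominant; the diatonic major seventh chord there is IV7.
With E in the bass the chord is in second inversion, so the figured bass is 43.

IV43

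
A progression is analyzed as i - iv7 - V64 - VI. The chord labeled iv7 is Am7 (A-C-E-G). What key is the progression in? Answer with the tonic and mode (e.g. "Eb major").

E minor

The chord Am7 is a minor seventh chord rooted on A; its label is iv7.
Counting down 3 scale steps from A places the tonic on E; a minor seventh chord on degree 4 is diatonic only in minor.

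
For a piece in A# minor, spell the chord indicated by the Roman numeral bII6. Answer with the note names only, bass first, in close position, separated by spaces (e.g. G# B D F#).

D# F# B

Scale degree 2 in A# minor is B#; lowering it a half step gives B. bII6 is the Neapolitan sixth — a major triad on the lowered second degree, here in its customary first inversion.
So the chord is B-D#-F#.
The figured bass 6 indicates first inversion, placing the third (D#) in the bass: D#-F#-B.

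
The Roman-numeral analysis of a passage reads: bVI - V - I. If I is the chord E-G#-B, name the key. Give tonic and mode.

E major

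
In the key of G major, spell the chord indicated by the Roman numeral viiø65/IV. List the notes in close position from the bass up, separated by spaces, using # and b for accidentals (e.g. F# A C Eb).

D F A B

The slash marks an applied leading-tone chord: viio of IV. In G major, IV is C, so the leading tone to it is B, a half step below.
Building a half-diminished seventh chord on B gives B-D-F-A.
The figured bass 65 indicates first inversion, placing the third (D) in the bass: D-F-A-B.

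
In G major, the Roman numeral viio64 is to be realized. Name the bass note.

viio in G major has root F#; the chord is F#-A-C.
The figure 64 means second inversion — the fifth is in the bass.

C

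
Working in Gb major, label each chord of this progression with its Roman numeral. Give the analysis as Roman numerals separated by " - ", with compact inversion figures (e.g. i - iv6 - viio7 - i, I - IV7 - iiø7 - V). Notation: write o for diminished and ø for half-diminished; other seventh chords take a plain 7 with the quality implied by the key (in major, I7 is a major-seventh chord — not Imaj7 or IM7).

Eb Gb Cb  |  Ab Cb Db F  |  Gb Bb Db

Eb-Gb-Cb has root Cb, degree 4 in Gb major, so IV6.
Ab-Cb-Db-F: root Db is the dominant; dominant seventh chord there is V43.
Gb-Bb-Db: root Gb is the tonic; major triad there is I.

IV6 - V43 - I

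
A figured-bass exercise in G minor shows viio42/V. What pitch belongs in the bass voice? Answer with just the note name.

The applied chord viio42/V is rooted on C#: C#-E-G-Bb.
The figure 42 means third inversion — the seventh is in the bass.

Bb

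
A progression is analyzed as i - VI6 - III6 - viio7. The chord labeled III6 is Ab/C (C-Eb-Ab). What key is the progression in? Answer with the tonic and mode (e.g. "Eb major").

The anchor chord is a major triad on Ab, labeled III6.
Counting down 2 scale steps from Ab places the tonic on F; a major triad on degree 3 is diatonic only in minor.

F minor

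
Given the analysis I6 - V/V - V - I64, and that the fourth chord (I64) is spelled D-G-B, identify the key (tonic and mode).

G major

The chord G/D is a major triad rooted on G; its label is I64.
If G is scale degree 1 and the mode makes that degree carry a major triad, the tonic is G and the mode is major.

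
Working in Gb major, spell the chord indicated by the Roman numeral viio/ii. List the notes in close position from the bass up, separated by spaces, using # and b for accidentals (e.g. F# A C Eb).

G Bb Db

The slash marks an applied leading-tone chord: viio of ii. In Gb major, ii is Ab, so the leading tone to it is G, a half step below.
Building a diminished triad on G gives G-Bb-Db.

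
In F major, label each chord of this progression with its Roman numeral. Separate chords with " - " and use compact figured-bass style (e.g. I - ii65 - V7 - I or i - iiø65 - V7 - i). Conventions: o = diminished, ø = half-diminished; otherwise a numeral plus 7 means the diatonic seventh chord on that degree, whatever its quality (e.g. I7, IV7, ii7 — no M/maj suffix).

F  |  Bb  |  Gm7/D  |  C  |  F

I - IV - ii43 - V - I

F: root F is the tonic; major triad there is I.
Bb: root Bb is the subdominant; major triad there is IV.
Gm7/D has root G, degree 2 in F major, so ii43.
C has root C, degree 5 in F major, so V.
F: major triad on F = scale degree 1 → I.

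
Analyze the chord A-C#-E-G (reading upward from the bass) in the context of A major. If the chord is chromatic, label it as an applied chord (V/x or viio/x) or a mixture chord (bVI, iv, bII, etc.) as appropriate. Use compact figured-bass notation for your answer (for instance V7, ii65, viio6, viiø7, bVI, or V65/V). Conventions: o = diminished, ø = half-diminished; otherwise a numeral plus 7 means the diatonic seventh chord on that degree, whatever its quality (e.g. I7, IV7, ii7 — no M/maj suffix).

The pitches A-C#-E-G form a dominant seventh chord rooted on A.
A is not a diatonic chord root with this quality in A major, but it lies a perfect fifth above D (IV), so the chord functions as an applied dominant of IV.

V7/IV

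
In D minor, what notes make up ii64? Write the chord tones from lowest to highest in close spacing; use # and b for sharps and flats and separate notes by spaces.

B E G

ii64 is the minor supertonic, borrowed from the parallel major (the Dorian ii). In D minor that root is E.
So the chord is E-G-B, a minor triad.
With the 64 figure the chord is in second inversion; from the bass B upward in close position it reads B-E-G.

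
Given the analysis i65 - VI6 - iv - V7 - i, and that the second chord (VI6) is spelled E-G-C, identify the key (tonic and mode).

The chord C/E is a major triad rooted on C; its label is VI6.
Counting down 5 scale steps from C places the tonic on E; a major triad on degree 6 is diatonic only in minor.

E minor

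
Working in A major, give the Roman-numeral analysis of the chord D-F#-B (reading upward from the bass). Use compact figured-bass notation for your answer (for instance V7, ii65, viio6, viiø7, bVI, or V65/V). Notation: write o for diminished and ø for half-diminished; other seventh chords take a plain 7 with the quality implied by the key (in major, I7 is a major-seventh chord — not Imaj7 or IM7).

ii6

The pitches B-D-F# form a minor triad rooted on B.
B is scale degree 2 in A major, and a minor triad on that degree is written ii.
With D in the bass the chord is in first inversion, so the figured bass is 6.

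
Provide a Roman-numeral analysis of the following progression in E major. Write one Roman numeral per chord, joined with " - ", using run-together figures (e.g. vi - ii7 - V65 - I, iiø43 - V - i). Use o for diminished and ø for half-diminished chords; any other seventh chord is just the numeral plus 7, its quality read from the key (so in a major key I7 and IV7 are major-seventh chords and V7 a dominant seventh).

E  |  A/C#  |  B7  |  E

E has root E, degree 1 in E major, so I.
A/C# has root A, degree 4 in E major, so IV6.
B7 has root B, degree 5 in E major, so V7.
E has root E, degree 1 in E major, so I.

I - IV6 - V7 - I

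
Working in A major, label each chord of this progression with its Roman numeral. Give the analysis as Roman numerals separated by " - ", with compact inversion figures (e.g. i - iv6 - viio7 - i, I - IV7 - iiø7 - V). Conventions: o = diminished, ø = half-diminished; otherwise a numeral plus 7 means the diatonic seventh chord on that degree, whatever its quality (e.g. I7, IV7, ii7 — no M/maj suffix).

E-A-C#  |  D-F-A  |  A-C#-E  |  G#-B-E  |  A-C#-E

I64 - iv - I - V6 - I

E-A-C#: major triad on A = scale degree 1 → I64.
D-F-A: D with this quality isn't in the key; it's iv, borrowed from the parallel minor.
A-C#-E: major triad on A = scale degree 1 → I.
G#-B-E has root E, degree 5 in A major, so V6.
A-C#-E: root A is the tonic; major triad there is I.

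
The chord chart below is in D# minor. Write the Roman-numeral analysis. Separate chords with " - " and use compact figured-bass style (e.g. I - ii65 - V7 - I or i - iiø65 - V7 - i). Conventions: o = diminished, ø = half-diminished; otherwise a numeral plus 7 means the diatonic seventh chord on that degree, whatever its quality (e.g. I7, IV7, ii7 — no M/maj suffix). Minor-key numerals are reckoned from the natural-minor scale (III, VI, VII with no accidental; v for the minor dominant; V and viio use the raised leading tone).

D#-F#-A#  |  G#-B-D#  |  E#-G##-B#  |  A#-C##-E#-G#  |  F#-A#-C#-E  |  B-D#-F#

i - iv - V/V - V7 - V7/VI - VI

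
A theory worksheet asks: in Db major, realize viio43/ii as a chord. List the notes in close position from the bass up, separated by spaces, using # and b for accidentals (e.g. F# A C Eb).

Ab Cb D F

viio43/ii is a secondary leading-tone chord. The target ii is Eb in Db major; the applied chord is rooted a semitone below, on D.
Building a fully diminished seventh chord on D gives D-F-Ab-Cb.
With the 43 figure the chord is in second inversion; from the bass Ab upward in close position it reads Ab-Cb-D-F.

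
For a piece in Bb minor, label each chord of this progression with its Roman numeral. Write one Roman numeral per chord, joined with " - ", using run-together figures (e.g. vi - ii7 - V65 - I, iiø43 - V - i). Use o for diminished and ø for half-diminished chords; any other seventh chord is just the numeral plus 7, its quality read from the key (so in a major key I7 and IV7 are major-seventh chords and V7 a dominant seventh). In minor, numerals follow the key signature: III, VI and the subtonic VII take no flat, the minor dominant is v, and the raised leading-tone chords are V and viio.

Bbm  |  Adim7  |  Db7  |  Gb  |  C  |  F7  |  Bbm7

Bbm has root Bb, degree 1 in Bb minor, so i.
Adim7: root A is the leading tone; fully diminished seventh chord there is viio7.
Db7: chromatic; Db is V of VI, so V7/VI.
Gb: major triad on Gb = scale degree 6 → VI.
C is the secondary dominant of V (major triad on C): V/V.
F7: dominant seventh chord on F = scale degree 5 → V7.
Bbm7 has root Bb, degree 1 in Bb minor, so i7.

i - viio7 - V7/VI - VI - V/V - V7 - i7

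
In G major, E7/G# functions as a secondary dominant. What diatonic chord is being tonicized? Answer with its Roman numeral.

ii

The chord is a dominant seventh chord on E.
A dominant resolves down a perfect fifth: E → A. In G major, A is scale degree 2, i.e. ii.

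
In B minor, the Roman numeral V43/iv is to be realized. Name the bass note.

F#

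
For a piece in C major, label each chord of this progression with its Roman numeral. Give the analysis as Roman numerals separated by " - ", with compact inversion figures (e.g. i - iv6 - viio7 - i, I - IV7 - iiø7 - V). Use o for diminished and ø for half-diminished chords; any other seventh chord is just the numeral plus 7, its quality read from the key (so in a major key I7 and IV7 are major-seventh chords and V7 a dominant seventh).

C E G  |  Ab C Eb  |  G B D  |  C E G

I - bVI - V - I

C-E-G has root C, degree 1 in C major, so I.
Ab-C-Eb: Ab with this quality isn't in the key; it's bVI, borrowed from the parallel minor.
G-B-D: root G is the dominant; major triad there is V.
C-E-G: root C is the tonic; major triad there is I.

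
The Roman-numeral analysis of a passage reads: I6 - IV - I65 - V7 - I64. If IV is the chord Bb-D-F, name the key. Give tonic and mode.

The chord Bb is a major triad rooted on Bb; its label is IV.
If Bb is scale degree 4 and the mode makes that degree carry a major triad, the tonic is F and the mode is major.

F major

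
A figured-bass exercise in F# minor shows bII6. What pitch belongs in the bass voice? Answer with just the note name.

B

bII in F# minor has root G; the chord is G-B-D.
The figure 6 means first inversion — the third is in the bass.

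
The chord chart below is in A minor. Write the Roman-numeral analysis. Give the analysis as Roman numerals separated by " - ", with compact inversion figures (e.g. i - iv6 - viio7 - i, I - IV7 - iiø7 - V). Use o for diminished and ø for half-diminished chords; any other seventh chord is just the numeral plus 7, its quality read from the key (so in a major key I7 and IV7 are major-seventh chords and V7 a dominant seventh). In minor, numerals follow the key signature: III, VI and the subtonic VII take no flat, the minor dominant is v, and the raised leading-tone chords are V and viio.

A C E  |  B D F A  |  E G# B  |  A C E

A-C-E: minor triad on A = scale degree 1 → i.
B-D-F-A: half-diminished seventh chord on B = scale degree 2 → iiø7.
E-G#-B: major triad on E = scale degree 5 → V.
A-C-E has root A, degree 1 in A minor, so i.

i - iiø7 - V - i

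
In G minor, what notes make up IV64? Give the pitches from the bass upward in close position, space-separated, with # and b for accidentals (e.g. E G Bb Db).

G C E

Scale degree 4 in G minor is C; here the chord built on it is altered to a major triad. IV64 is the major subdominant, borrowed from the parallel major.
So the chord is C-E-G, a major triad.
The figured bass 64 indicates second inversion, placing the fifth (G) in the bass: G-C-E.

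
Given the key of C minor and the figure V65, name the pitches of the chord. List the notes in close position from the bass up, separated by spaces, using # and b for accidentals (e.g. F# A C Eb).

B D F G

In C minor, the fifth degree is G. The dominant is major (leading tone raised), so V is a dominant seventh chord.
That chord is spelled G-B-D-F.
The figured bass 65 indicates first inversion, placing the third (B) in the bass: B-D-F-G.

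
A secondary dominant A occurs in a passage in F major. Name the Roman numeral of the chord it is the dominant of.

vi

The chord is a major triad on A.
A dominant resolves down a perfect fifth: A → D. In F major, D is scale degree 6, i.e. vi.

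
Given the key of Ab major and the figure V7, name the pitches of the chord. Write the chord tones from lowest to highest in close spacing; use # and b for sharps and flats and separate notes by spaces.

Eb G Bb Db

In Ab major, scale degree 5 is Eb, and the diatonic chord built there is a dominant seventh chord.
That chord is spelled Eb-G-Bb-Db.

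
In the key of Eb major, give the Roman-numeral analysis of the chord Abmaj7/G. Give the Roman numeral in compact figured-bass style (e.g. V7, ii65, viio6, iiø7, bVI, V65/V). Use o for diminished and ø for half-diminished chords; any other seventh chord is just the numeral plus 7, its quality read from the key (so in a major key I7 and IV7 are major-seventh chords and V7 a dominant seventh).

IV42

Stacked in thirds the chord is Ab-C-Eb-G: a major seventh chord on Ab.
Ab is scale degree 4 in Eb major, and a major seventh chord on that degree is written IV7.
With G in the bass the chord is in third inversion, so the figured bass is 42.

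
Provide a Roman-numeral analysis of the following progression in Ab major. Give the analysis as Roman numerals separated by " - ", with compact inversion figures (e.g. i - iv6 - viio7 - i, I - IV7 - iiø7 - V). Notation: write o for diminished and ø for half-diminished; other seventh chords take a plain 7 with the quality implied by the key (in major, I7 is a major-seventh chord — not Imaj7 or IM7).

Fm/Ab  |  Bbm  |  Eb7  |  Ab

vi6 - ii - V7 - I

Fm/Ab: root F is the submediant; minor triad there is vi6.
Bbm: minor triad on Bb = scale degree 2 → ii.
Eb7: dominant seventh chord on Eb = scale degree 5 → V7.
Ab has root Ab, degree 1 in Ab major, so I.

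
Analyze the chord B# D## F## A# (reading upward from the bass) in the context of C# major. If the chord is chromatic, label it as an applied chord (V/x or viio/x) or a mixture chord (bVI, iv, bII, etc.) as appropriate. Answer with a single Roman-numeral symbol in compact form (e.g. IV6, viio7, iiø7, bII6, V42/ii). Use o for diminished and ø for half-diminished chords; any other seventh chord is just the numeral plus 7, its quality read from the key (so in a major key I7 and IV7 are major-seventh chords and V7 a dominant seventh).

V7/iii

The pitches B#-D##-F##-A# form a dominant seventh chord rooted on B#.
B# is not a diatonic chord root with this quality in C# major, but it lies a perfect fifth above E# (iii), so the chord functions as an applied dominant of iii.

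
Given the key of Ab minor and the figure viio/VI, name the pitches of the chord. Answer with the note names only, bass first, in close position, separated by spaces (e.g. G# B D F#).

viio/VI is a secondary leading-tone chord. The target VI is Fb in Ab minor; the applied chord is rooted a semitone below, on Eb.
Building a diminished triad on Eb gives Eb-Gb-Bbb.

Eb Gb Bbb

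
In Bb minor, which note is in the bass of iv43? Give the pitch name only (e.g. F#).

Bb

iv in Bb minor has root Eb; the chord is Eb-Gb-Bb-Db.
The figure 43 means second inversion — the fifth is in the bass.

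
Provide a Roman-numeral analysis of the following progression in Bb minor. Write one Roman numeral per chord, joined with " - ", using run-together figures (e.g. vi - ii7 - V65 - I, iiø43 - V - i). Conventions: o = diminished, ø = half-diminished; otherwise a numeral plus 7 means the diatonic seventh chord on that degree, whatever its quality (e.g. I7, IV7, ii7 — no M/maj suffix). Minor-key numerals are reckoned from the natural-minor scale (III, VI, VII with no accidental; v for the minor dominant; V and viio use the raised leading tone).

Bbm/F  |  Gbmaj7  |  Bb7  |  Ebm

i64 - VI7 - V7/iv - iv

Bbm/F: root Bb is the tonic; minor triad there is i64.
Gbmaj7: major seventh chord on Gb = scale degree 6 → VI7.
Bb7: chromatic; Bb is V of iv, so V7/iv.
Ebm: minor triad on Eb = scale degree 4 → iv.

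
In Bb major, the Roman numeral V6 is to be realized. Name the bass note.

A

V in Bb major has root F; the chord is F-A-C.
The figure 6 means first inversion — the third is in the bass.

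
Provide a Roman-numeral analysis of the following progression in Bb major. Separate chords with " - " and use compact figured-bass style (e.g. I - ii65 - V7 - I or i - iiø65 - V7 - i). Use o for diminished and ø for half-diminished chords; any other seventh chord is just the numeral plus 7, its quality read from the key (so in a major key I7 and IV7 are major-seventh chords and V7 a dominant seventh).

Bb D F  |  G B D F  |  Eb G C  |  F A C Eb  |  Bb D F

I - V7/ii - ii6 - V7 - I

Bb-D-F: major triad on Bb = scale degree 1 → I.
G-B-D-F is the secondary dominant of ii (dominant seventh chord on G): V7/ii.
Eb-G-C: root C is the supertonic; minor triad there is ii6.
F-A-C-Eb: root F is the dominant; dominant seventh chord there is V7.
Bb-D-F: root Bb is the tonic; major triad there is I.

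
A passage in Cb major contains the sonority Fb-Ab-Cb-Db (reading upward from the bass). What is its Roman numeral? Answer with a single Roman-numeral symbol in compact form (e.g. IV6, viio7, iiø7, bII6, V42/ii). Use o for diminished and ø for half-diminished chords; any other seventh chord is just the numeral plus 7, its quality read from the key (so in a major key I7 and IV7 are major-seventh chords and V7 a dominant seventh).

ii65

Stacked in thirds the chord is Db-Fb-Ab-Cb: a minor seventh chord on Db.
Db is scale degree 2 in Cb major, and a minor seventh chord on that degree is written ii7.
With Fb in the bass the chord is in first inversion, so the figured bass is 65.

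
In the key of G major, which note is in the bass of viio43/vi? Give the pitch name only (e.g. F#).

A

The applied chord viio43/vi is rooted on D#: D#-F#-A-C.
The figure 43 means second inversion — the fifth is in the bass.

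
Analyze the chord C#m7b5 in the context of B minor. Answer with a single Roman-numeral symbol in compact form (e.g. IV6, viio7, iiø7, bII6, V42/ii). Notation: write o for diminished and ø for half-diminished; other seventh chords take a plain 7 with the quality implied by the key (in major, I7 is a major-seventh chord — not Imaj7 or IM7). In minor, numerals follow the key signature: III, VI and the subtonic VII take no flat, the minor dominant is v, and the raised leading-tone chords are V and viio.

Stacked in thirds the chord is C#-E-G-B: a half-diminished seventh chord on C#.
In B minor, C# is the supertonic; the diatonic half-diminished seventh chord there is iiø7.

iiø7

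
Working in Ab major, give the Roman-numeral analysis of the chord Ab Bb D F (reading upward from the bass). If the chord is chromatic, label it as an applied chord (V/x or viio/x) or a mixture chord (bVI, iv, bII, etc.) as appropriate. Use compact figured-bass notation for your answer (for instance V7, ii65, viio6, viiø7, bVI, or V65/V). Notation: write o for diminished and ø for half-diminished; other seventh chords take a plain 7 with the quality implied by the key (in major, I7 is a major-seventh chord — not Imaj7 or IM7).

The pitches Bb-D-F-Ab form a dominant seventh chord rooted on Bb.
Bb is not a diatonic chord root with this quality in Ab major, but it lies a perfect fifth above Eb (V), so the chord functions as an applied dominant of V.
With Ab in the bass the chord is in third inversion, so the figured bass is 42.

V42/V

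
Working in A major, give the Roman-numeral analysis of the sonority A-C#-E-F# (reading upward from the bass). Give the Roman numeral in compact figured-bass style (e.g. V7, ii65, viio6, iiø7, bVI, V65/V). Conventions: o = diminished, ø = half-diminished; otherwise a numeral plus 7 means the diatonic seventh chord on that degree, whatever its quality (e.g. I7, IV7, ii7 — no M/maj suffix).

Stacked in thirds the chord is F#-A-C#-E: a minor seventh chord on F#.
F# is scale degree 6 in A major, and a minor seventh chord on that degree is written vi7.
With A in the bass the chord is in first inversion, so the figured bass is 65.

vi65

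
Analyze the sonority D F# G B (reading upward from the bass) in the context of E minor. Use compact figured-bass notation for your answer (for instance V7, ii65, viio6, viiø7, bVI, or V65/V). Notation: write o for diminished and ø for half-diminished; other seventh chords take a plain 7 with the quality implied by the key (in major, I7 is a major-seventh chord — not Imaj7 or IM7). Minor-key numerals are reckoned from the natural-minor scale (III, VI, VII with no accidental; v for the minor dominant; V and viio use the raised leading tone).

Stacked in thirds the chord is G-B-D-F#: a major seventh chord on G.
G is scale degree 3 in E minor, and a major seventh chord on that degree is written III7.
With D in the bass the chord is in second inversion, so the figured bass is 43.

III43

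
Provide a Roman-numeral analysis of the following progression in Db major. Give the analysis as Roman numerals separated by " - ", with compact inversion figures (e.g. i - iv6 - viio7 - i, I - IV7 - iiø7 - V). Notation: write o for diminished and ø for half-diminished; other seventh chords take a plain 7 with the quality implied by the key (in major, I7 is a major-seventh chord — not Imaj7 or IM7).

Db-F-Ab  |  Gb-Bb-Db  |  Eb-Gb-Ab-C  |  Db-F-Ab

I - IV - V43 - I

Db-F-Ab: root Db is the tonic; major triad there is I.
Gb-Bb-Db: major triad on Gb = scale degree 4 → IV.
Eb-Gb-Ab-C: dominant seventh chord on Ab = scale degree 5 → V43.
Db-F-Ab has root Db, degree 1 in Db major, so I.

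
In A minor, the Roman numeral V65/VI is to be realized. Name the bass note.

The applied chord V65/VI is rooted on C: C-E-G-Bb.
The figure 65 means first inversion — the third is in the bass.

E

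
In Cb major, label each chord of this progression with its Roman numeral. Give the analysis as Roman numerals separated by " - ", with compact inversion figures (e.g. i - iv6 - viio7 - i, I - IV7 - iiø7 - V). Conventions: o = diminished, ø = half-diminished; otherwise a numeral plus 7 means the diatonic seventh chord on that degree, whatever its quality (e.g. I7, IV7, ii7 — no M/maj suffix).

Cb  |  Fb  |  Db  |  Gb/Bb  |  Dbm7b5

Cb: major triad on Cb = scale degree 1 → I.
Fb: root Fb is the subdominant; major triad there is IV.
Db is the secondary dominant of V (major triad on Db): V/V.
Gb/Bb has root Gb, degree 5 in Cb major, so V6.
Dbm7b5: Db with this quality isn't in the key; it's iiø7, borrowed from the parallel minor.

I - IV - V/V - V6 - iiø7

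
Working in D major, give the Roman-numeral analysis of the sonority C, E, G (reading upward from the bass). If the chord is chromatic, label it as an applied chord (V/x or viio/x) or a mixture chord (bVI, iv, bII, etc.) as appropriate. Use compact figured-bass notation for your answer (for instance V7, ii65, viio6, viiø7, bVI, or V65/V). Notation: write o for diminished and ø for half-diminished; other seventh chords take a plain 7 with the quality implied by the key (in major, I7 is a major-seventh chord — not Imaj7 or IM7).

bVII

The pitches C-E-G form a major triad rooted on C.
C is the lowered seventh degree of D major (diatonic 7 would be C#). This is a major triad on the lowered seventh degree (the subtonic), borrowed from the parallel minor.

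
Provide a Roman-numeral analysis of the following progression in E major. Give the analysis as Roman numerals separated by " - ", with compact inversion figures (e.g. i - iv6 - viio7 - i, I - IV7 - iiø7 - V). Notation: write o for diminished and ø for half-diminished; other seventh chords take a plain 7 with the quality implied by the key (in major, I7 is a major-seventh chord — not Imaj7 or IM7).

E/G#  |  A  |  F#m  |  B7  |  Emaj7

E/G#: major triad on E = scale degree 1 → I6.
A has root A, degree 4 in E major, so IV.
F#m has root F#, degree 2 in E major, so ii.
B7: root B is the dominant; dominant seventh chord there is V7.
Emaj7: major seventh chord on E = scale degree 1 → I7.

I6 - IV - ii - V7 - I7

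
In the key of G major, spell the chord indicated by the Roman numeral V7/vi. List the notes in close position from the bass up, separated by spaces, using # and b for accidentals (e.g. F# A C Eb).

B D# F# A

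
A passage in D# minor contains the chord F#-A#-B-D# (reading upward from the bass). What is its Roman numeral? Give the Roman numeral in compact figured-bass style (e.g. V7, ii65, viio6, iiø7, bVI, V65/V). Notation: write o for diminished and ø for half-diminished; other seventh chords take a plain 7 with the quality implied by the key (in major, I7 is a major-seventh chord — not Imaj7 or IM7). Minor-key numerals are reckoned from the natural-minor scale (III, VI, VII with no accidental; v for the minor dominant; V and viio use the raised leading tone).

VI43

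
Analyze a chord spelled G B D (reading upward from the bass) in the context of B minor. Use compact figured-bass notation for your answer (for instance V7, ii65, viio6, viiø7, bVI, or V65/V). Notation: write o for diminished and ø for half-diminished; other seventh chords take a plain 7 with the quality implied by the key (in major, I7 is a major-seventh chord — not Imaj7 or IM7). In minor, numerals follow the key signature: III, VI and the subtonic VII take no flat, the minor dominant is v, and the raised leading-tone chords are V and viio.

Stacked in thirds the chord is G-B-D: a major triad on G.
In B minor, G is the submediant; the diatonic major triad there is VI.

VI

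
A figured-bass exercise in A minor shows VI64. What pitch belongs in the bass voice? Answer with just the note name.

C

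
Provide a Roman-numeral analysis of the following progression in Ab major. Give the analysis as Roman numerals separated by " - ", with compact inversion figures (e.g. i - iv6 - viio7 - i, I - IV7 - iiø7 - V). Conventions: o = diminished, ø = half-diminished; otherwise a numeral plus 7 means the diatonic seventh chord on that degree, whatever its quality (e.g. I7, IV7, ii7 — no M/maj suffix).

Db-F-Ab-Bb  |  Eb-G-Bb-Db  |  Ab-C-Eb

Db-F-Ab-Bb has root Bb, degree 2 in Ab major, so ii65.
Eb-G-Bb-Db: dominant seventh chord on Eb = scale degree 5 → V7.
Ab-C-Eb: major triad on Ab = scale degree 1 → I.

ii65 - V7 - I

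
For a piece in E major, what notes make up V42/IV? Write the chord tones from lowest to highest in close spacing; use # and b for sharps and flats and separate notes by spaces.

V42/IV is a secondary dominant — the dominant seventh of IV. IV in E major is A, so the applied chord's root is E, a perfect fifth above.
Building a dominant seventh chord on E gives E-G#-B-D.
The figured bass 42 indicates third inversion, placing the seventh (D) in the bass: D-E-G#-B.

D E G# B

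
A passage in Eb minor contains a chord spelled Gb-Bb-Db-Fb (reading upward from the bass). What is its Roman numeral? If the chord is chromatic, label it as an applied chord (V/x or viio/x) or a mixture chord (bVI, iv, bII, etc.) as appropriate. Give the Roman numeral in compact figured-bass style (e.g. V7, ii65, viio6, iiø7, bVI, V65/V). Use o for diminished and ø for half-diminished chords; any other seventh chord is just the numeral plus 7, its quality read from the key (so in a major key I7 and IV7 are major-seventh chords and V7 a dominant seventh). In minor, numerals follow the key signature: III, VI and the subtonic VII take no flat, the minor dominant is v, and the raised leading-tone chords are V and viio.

V7/VI

The pitches Gb-Bb-Db-Fb form a dominant seventh chord rooted on Gb.
Gb is not a diatonic chord root with this quality in Eb minor, but it lies a perfect fifth above Cb (VI), so the chord functions as an applied dominant of VI.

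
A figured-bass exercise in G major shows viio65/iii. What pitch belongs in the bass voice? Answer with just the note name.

C#

The applied chord viio65/iii is rooted on A#: A#-C#-E-G.
The figure 65 means first inversion — the third is in the bass.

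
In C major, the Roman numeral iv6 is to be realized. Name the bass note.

iv in C major has root F; the chord is F-Ab-C.
The figure 6 means first inversion — the third is in the bass.

Ab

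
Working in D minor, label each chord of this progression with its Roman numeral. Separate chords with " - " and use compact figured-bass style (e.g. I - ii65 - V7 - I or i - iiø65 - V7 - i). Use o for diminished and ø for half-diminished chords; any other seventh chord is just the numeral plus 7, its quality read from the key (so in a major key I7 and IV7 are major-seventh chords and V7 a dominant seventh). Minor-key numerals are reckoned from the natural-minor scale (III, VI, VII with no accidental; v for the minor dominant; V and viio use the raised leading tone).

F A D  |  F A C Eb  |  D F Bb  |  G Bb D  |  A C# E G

F-A-D: minor triad on D = scale degree 1 → i6.
F-A-C-Eb is the secondary dominant of VI (dominant seventh chord on F): V7/VI.
D-F-Bb has root Bb, degree 6 in D minor, so VI6.
G-Bb-D: root G is the subdominant; minor triad there is iv.
A-C#-E-G: root A is the dominant; dominant seventh chord there is V7.

i6 - V7/VI - VI6 - iv - V7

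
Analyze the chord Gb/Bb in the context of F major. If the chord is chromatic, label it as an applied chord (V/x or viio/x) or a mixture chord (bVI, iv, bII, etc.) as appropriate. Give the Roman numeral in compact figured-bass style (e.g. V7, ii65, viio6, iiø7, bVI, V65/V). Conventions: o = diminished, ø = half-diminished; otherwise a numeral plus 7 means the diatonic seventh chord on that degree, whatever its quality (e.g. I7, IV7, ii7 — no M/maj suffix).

Stacked in thirds the chord is Gb-Bb-Db: a major triad on Gb.
Gb is the lowered second degree of F major (diatonic 2 would be G). This is the Neapolitan sixth — a major triad on the lowered second degree, here in its customary first inversion.
With Bb in the bass the chord is in first inversion, so the figured bass is 6.

bII6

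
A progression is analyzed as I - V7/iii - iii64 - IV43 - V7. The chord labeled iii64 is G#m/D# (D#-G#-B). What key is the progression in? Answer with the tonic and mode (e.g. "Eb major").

E major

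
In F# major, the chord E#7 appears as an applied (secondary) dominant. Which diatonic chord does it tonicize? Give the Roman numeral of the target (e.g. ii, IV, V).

The chord is a dominant seventh chord on E#.
A dominant resolves down a perfect fifth: E# → A#. In F# major, A# is scale degree 3, i.e. iii.

iii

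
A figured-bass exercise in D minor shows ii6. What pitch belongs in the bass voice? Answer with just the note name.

ii in D minor has root E; the chord is E-G-B.
The figure 6 means first inversion — the third is in the bass.

G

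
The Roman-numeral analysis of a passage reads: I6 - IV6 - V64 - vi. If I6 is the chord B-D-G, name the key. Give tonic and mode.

G major

I6 is given as B-D-G — a major triad with root G.
If G is scale degree 1 and the mode makes that degree carry a major triad, the tonic is G and the mode is major.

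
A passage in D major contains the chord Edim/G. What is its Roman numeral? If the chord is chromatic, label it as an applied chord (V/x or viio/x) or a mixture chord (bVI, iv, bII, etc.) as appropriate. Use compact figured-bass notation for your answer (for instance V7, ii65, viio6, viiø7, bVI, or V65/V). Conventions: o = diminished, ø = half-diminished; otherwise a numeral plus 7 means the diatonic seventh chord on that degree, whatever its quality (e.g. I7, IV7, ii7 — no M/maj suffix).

The pitches E-G-Bb form a diminished triad rooted on E.
E is the second degree of D major. This is the diminished supertonic triad, borrowed from the parallel minor.
With G in the bass the chord is in first inversion, so the figured bass is 6.

iio6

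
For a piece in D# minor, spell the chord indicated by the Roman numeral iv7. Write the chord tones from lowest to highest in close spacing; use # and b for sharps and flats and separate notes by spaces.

The numeral's case and figure indicate a minor seventh chord. In D# minor its root, scale degree 4, is G#.
That chord is spelled G#-B-D#-F#.

G# B D# F#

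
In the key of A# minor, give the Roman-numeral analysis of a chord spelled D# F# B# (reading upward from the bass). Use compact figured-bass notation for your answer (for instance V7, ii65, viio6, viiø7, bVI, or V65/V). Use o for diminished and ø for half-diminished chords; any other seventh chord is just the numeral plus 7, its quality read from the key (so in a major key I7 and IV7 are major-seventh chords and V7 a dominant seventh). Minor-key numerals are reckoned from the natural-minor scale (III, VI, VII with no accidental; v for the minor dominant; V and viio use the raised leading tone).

Stacked in thirds the chord is B#-D#-F#: a diminished triad on B#.
B# is scale degree 2 in A# minor, and a diminished triad on that degree is written iio.
With D# in the bass the chord is in first inversion, so the figured bass is 6.

iio6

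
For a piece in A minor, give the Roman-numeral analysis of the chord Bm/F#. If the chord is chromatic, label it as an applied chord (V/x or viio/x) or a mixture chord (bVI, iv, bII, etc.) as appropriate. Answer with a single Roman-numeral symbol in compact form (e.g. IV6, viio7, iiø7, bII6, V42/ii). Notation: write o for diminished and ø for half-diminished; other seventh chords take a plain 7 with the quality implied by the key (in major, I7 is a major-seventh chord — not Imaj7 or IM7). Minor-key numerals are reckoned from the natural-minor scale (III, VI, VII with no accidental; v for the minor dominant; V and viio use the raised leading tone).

The pitches B-D-F# form a minor triad rooted on B.
B is the second degree of A minor. This is the minor supertonic, borrowed from the parallel major (the Dorian ii).
With F# in the bass the chord is in second inversion, so the figured bass is 64.

ii64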